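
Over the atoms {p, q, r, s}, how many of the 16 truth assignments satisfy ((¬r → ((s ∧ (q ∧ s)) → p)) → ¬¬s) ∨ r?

12

Initial set: {(((¬r → ((s ∧ (q ∧ s)) → p)) → ¬¬s) ∨ r)}.
(((¬r → ((s ∧ (q ∧ s)) → p)) → ¬¬s) ∨ r): β-rule — branch into ((¬r → ((s ∧ (q ∧ s)) → p)) → ¬¬s)  //  r.
  branch 1 (add ((¬r → ((s ∧ (q ∧ s)) → p)) → ¬¬s)):
    ((¬r → ((s ∧ (q ∧ s)) → p)) → ¬¬s): β-rule — branch into ¬(¬r → ((s ∧ (q ∧ s)) → p))  //  ¬¬s.
      branch 1.1 (add ¬(¬r → ((s ∧ (q ∧ s)) → p))):
        ¬(¬r → ((s ∧ (q ∧ s)) → p)): α-rule — add ¬r, ¬((s ∧ (q ∧ s)) → p).
        ¬((s ∧ (q ∧ s)) → p): α-rule — add (s ∧ (q ∧ s)), ¬p.
        (s ∧ (q ∧ s)): α-rule — add s, (q ∧ s).
        (q ∧ s): α-rule — add q, s.
        ○ open, literals {p=F, q=T, r=F, s=T}.
      branch 1.2 (add ¬¬s):
        ¬¬s: drop double negation, giving s.
        ○ open, literals {s=T}.
  branch 2 (add r):
    ○ open, literals {r=T}.
0 branches closed, 3 open.
Each open branch fixes some atoms; the unmentioned ones are free. Counting distinct full assignments: branch {p=F, q=T, r=F, s=T} (none free) contributes 1 new; branch {s=T} (p, q, r) contributes 7 new; branch {r=T} (p, q, s) contributes 4 new. Total: 12.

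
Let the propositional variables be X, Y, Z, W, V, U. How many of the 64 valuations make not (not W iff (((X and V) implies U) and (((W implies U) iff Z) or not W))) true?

18

Initial set: {not (not W iff (((X and V) implies U) and (((W implies U) iff Z) or not W)))}.
not (not W iff (((X and V) implies U) and (((W implies U) iff Z) or not W))): β-rule — branch into not W, not (((X and V) implies U) and (((W implies U) iff Z) or not W))  //  not not W, (((X and V) implies U) and (((W implies U) iff Z) or not W)).
  branch 1 (add not W, not (((X and V) implies U) and (((W implies U) iff Z) or not W))):
    not (((X and V) implies U) and (((W implies U) iff Z) or not W)): β-rule — branch into not ((X and V) implies U)  //  not (((W implies U) iff Z) or not W).
      branch 1.1 (add not ((X and V) implies U)):
        not ((X and V) implies U): α-rule — add (X and V), not U.
        (X and V): α-rule — add X, V.
        ○ open, literals {U=0, V=1, W=0, X=1}.
      branch 1.2 (add not (((W implies U) iff Z) or not W)):
        not (((W implies U) iff Z) or not W): α-rule — add not ((W implies U) iff Z), not not W.
        × closes — contains both W and not W.
  branch 2 (add not not W, (((X and V) implies U) and (((W implies U) iff Z) or not W))):
    (((X and V) implies U) and (((W implies U) iff Z) or not W)): α-rule — add ((X and V) implies U), (((W implies U) iff Z) or not W).
    ((X and V) implies U): β-rule — branch into not (X and V)  //  U.
      branch 2.1 (add not (X and V)):
        (((W implies U) iff Z) or not W): β-rule — branch into ((W implies U) iff Z)  //  not W.
          branch 2.1.1 (add ((W implies U) iff Z)):
            not (X and V): β-rule — branch into not X  //  not V.
              branch 2.1.1.1 (add not X):
                ((W implies U) iff Z): β-rule — branch into (W implies U), Z  //  not (W implies U), not Z.
                  branch 2.1.1.1.1 (add (W implies U), Z):
                    (W implies U): β-rule — branch into not W  //  U.
                      branch 2.1.1.1.1.1 (add not W):
                        × closes — contains both W and not W.
                      branch 2.1.1.1.1.2 (add U):
                        ○ open, literals {U=1, W=1, X=0, Z=1}.
                  branch 2.1.1.1.2 (add not (W implies U), not Z):
                    not (W implies U): α-rule — add W, not U.
                    ○ open, literals {U=0, W=1, X=0, Z=0}.
              branch 2.1.1.2 (add not V):
                ((W implies U) iff Z): β-rule — branch into (W implies U), Z  //  not (W implies U), not Z.
                  branch 2.1.1.2.1 (add (W implies U), Z):
                    (W implies U): β-rule — branch into not W  //  U.
                      branch 2.1.1.2.1.1 (add not W):
                        × closes — contains both W and not W.
                      branch 2.1.1.2.1.2 (add U):
                        ○ open, literals {U=1, V=0, W=1, Z=1}.
                  branch 2.1.1.2.2 (add not (W implies U), not Z):
                    not (W implies U): α-rule — add W, not U.
                    ○ open, literals {U=0, V=0, W=1, Z=0}.
          branch 2.1.2 (add not W):
            × closes — contains both W and not W.
      branch 2.2 (add U):
        (((W implies U) iff Z) or not W): β-rule — branch into ((W implies U) iff Z)  //  not W.
          branch 2.2.1 (add ((W implies U) iff Z)):
            ((W implies U) iff Z): β-rule — branch into (W implies U), Z  //  not (W implies U), not Z.
              branch 2.2.1.1 (add (W implies U), Z):
                (W implies U): β-rule — branch into not W  //  U.
                  branch 2.2.1.1.1 (add not W):
                    × closes — contains both W and not W.
                  branch 2.2.1.1.2 (add U):
                    ○ open, literals {U=1, W=1, Z=1}.
              branch 2.2.1.2 (add not (W implies U), not Z):
                not (W implies U): α-rule — add W, not U.
                × closes — contains both U and not U.
          branch 2.2.2 (add not W):
            × closes — contains both W and not W.
7 branches closed, 6 open.
Each open branch fixes some atoms; the unmentioned ones are free. Counting distinct full assignments: branch {U=0, V=1, W=0, X=1} (Y, Z) contributes 4 new; branch {U=1, W=1, X=0, Z=1} (Y, V) contributes 4 new; branch {U=0, W=1, X=0, Z=0} (Y, V) contributes 4 new; branch {U=1, V=0, W=1, Z=1} (X, Y) contributes 2 new; branch {U=0, V=0, W=1, Z=0} (X, Y) contributes 2 new; branch {U=1, W=1, Z=1} (X, Y, V) contributes 2 new. Total: 18.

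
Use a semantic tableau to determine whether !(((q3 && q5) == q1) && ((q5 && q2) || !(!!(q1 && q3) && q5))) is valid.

Assume the negation and expand:
Initial set: {!!(((q3 && q5) == q1) && ((q5 && q2) || !(!!(q1 && q3) && q5)))}.
!!(((q3 && q5) == q1) && ((q5 && q2) || !(!!(q1 && q3) && q5))): α-rule — add ((q3 && q5) == q1), ((q5 && q2) || !(!!(q1 && q3) && q5)).
((q3 && q5) == q1): β-rule — branch into (q3 && q5), q1  //  !(q3 && q5), !q1.
  branch 1 (add (q3 && q5), q1):
    (q3 && q5): α-rule — add q3, q5.
    ((q5 && q2) || !(!!(q1 && q3) && q5)): β-rule — branch into (q5 && q2)  //  !(!!(q1 && q3) && q5).
      branch 1.1 (add (q5 && q2)):
        (q5 && q2): α-rule — add q5, q2.
        ○ open, literals {q1=true, q2=true, q3=true, q5=true}.
      branch 1.2 (add !(!!(q1 && q3) && q5)):
        !(!!(q1 && q3) && q5): β-rule — branch into !!!(q1 && q3)  //  !q5.
          branch 1.2.1 (add !!!(q1 && q3)):
            !!!(q1 && q3): drop double negation, giving !(q1 && q3).
            !(q1 && q3): β-rule — branch into !q1  //  !q3.
              branch 1.2.1.1 (add !q1):
                × closes — contains both q1 and !q1.
              branch 1.2.1.2 (add !q3):
                × closes — contains both q3 and !q3.
          branch 1.2.2 (add !q5):
            × closes — contains both q5 and !q5.
  branch 2 (add !(q3 && q5), !q1):
    ((q5 && q2) || !(!!(q1 && q3) && q5)): β-rule — branch into (q5 && q2)  //  !(!!(q1 && q3) && q5).
      branch 2.1 (add (q5 && q2)):
        (q5 && q2): α-rule — add q5, q2.
        !(q3 && q5): β-rule — branch into !q3  //  !q5.
          branch 2.1.1 (add !q3):
            ○ open, literals {q1=false, q2=true, q3=false, q5=true}.
          branch 2.1.2 (add !q5):
            × closes — contains both q5 and !q5.
      branch 2.2 (add !(!!(q1 && q3) && q5)):
        !(q3 && q5): β-rule — branch into !q3  //  !q5.
          branch 2.2.1 (add !q3):
            !(!!(q1 && q3) && q5): β-rule — branch into !!!(q1 && q3)  //  !q5.
              branch 2.2.1.1 (add !!!(q1 && q3)):
                !!!(q1 && q3): drop double negation, giving !(q1 && q3).
                !(q1 && q3): β-rule — branch into !q1  //  !q3.
                  branch 2.2.1.1.1 (add !q1):
                    ○ open, literals {q1=false, q3=false}.
                  branch 2.2.1.1.2 (add !q3):
                    ○ open, literals {q1=false, q3=false}.
              branch 2.2.1.2 (add !q5):
                ○ open, literals {q1=false, q3=false, q5=false}.
          branch 2.2.2 (add !q5):
            !(!!(q1 && q3) && q5): β-rule — branch into !!!(q1 && q3)  //  !q5.
              branch 2.2.2.1 (add !!!(q1 && q3)):
                !!!(q1 && q3): drop double negation, giving !(q1 && q3).
                !(q1 && q3): β-rule — branch into !q1  //  !q3.
                  branch 2.2.2.1.1 (add !q1):
                    ○ open, literals {q1=false, q5=false}.
                  branch 2.2.2.1.2 (add !q3):
                    ○ open, literals {q1=false, q3=false, q5=false}.
              branch 2.2.2.2 (add !q5):
                ○ open, literals {q1=false, q5=false}.
4 branches closed, 8 open.
An open branch gives a countermodel: q1=true, q2=true, q3=true, q5=true (unmentioned atoms arbitrary); under it the original formula is false.

Not valid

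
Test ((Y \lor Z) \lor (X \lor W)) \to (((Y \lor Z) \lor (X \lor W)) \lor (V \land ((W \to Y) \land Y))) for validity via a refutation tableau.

Assume the negation and expand:
Initial set: {\lnot (((Y \lor Z) \lor (X \lor W)) \to (((Y \lor Z) \lor (X \lor W)) \lor (V \land ((W \to Y) \land Y))))}.
\lnot (((Y \lor Z) \lor (X \lor W)) \to (((Y \lor Z) \lor (X \lor W)) \lor (V \land ((W \to Y) \land Y)))): α-rule — add ((Y \lor Z) \lor (X \lor W)), \lnot (((Y \lor Z) \lor (X \lor W)) \lor (V \land ((W \to Y) \land Y))).
\lnot (((Y \lor Z) \lor (X \lor W)) \lor (V \land ((W \to Y) \land Y))): α-rule — add \lnot ((Y \lor Z) \lor (X \lor W)), \lnot (V \land ((W \to Y) \land Y)).
\lnot ((Y \lor Z) \lor (X \lor W)): α-rule — add \lnot (Y \lor Z), \lnot (X \lor W).
\lnot (Y \lor Z): α-rule — add \lnot Y, \lnot Z.
\lnot (X \lor W): α-rule — add \lnot X, \lnot W.
((Y \lor Z) \lor (X \lor W)): β-rule — branch into (Y \lor Z)  //  (X \lor W).
  branch 1 (add (Y \lor Z)):
    \lnot (V \land ((W \to Y) \land Y)): β-rule — branch into \lnot V  //  \lnot ((W \to Y) \land Y).
      branch 1.1 (add \lnot V):
        (Y \lor Z): β-rule — branch into Y  //  Z.
          branch 1.1.1 (add Y):
            × closes — contains both Y and \lnot Y.
          branch 1.1.2 (add Z):
            × closes — contains both Z and \lnot Z.
      branch 1.2 (add \lnot ((W \to Y) \land Y)):
        (Y \lor Z): β-rule — branch into Y  //  Z.
          branch 1.2.1 (add Y):
            × closes — contains both Y and \lnot Y.
          branch 1.2.2 (add Z):
            × closes — contains both Z and \lnot Z.
  branch 2 (add (X \lor W)):
    \lnot (V \land ((W \to Y) \land Y)): β-rule — branch into \lnot V  //  \lnot ((W \to Y) \land Y).
      branch 2.1 (add \lnot V):
        (X \lor W): β-rule — branch into X  //  W.
          branch 2.1.1 (add X):
            × closes — contains both X and \lnot X.
          branch 2.1.2 (add W):
            × closes — contains both W and \lnot W.
      branch 2.2 (add \lnot ((W \to Y) \land Y)):
        (X \lor W): β-rule — branch into X  //  W.
          branch 2.2.1 (add X):
            × closes — contains both X and \lnot X.
          branch 2.2.2 (add W):
            × closes — contains both W and \lnot W.
All 8 branches close.
Every branch closed, so the negation is unsatisfiable and the formula is valid.

Valid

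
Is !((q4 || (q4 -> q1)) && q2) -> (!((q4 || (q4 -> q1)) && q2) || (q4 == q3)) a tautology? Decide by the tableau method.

Assume the negation and expand:
Initial set: {!(!((q4 || (q4 -> q1)) && q2) -> (!((q4 || (q4 -> q1)) && q2) || (q4 == q3)))}.
!(!((q4 || (q4 -> q1)) && q2) -> (!((q4 || (q4 -> q1)) && q2) || (q4 == q3))): α-rule — add !((q4 || (q4 -> q1)) && q2), !(!((q4 || (q4 -> q1)) && q2) || (q4 == q3)).
!(!((q4 || (q4 -> q1)) && q2) || (q4 == q3)): α-rule — add !!((q4 || (q4 -> q1)) && q2), !(q4 == q3).
!!((q4 || (q4 -> q1)) && q2): α-rule — add (q4 || (q4 -> q1)), q2.
!((q4 || (q4 -> q1)) && q2): β-rule — branch into !(q4 || (q4 -> q1))  //  !q2.
  branch 1 (add !(q4 || (q4 -> q1))):
    !(q4 || (q4 -> q1)): α-rule — add !q4, !(q4 -> q1).
    !(q4 -> q1): α-rule — add q4, !q1.
    × closes — contains both q4 and !q4.
  branch 2 (add !q2):
    × closes — contains both q2 and !q2.
All 2 branches close.
Every branch closed, so the negation is unsatisfiable and the formula is valid.

Valid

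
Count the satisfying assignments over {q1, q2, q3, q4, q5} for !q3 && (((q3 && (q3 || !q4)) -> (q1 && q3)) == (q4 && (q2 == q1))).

4

Initial set: {(!q3 && (((q3 && (q3 || !q4)) -> (q1 && q3)) == (q4 && (q2 == q1))))}.
(!q3 && (((q3 && (q3 || !q4)) -> (q1 && q3)) == (q4 && (q2 == q1)))): α-rule — add !q3, (((q3 && (q3 || !q4)) -> (q1 && q3)) == (q4 && (q2 == q1))).
(((q3 && (q3 || !q4)) -> (q1 && q3)) == (q4 && (q2 == q1))): β-rule — branch into ((q3 && (q3 || !q4)) -> (q1 && q3)), (q4 && (q2 == q1))  //  !((q3 && (q3 || !q4)) -> (q1 && q3)), !(q4 && (q2 == q1)).
  branch 1 (add ((q3 && (q3 || !q4)) -> (q1 && q3)), (q4 && (q2 == q1))):
    (q4 && (q2 == q1)): α-rule — add q4, (q2 == q1).
    ((q3 && (q3 || !q4)) -> (q1 && q3)): β-rule — branch into !(q3 && (q3 || !q4))  //  (q1 && q3).
      branch 1.1 (add !(q3 && (q3 || !q4))):
        (q2 == q1): β-rule — branch into q2, q1  //  !q2, !q1.
          branch 1.1.1 (add q2, q1):
            !(q3 && (q3 || !q4)): β-rule — branch into !q3  //  !(q3 || !q4).
              branch 1.1.1.1 (add !q3):
                ○ open, literals {q1=1, q2=1, q3=0, q4=1}.
              branch 1.1.1.2 (add !(q3 || !q4)):
                !(q3 || !q4): α-rule — add !q3, !!q4.
                ○ open, literals {q1=1, q2=1, q3=0, q4=1}.
          branch 1.1.2 (add !q2, !q1):
            !(q3 && (q3 || !q4)): β-rule — branch into !q3  //  !(q3 || !q4).
              branch 1.1.2.1 (add !q3):
                ○ open, literals {q1=0, q2=0, q3=0, q4=1}.
              branch 1.1.2.2 (add !(q3 || !q4)):
                !(q3 || !q4): α-rule — add !q3, !!q4.
                ○ open, literals {q1=0, q2=0, q3=0, q4=1}.
      branch 1.2 (add (q1 && q3)):
        (q1 && q3): α-rule — add q1, q3.
        × closes — contains both q3 and !q3.
  branch 2 (add !((q3 && (q3 || !q4)) -> (q1 && q3)), !(q4 && (q2 == q1))):
    !((q3 && (q3 || !q4)) -> (q1 && q3)): α-rule — add (q3 && (q3 || !q4)), !(q1 && q3).
    (q3 && (q3 || !q4)): α-rule — add q3, (q3 || !q4).
    × closes — contains both q3 and !q3.
2 branches closed, 4 open.
Each open branch fixes some atoms; the unmentioned ones are free. Counting distinct full assignments: branch {q1=1, q2=1, q3=0, q4=1} (q5) contributes 2 new; branch {q1=1, q2=1, q3=0, q4=1} (q5) contributes 0 new; branch {q1=0, q2=0, q3=0, q4=1} (q5) contributes 2 new; branch {q1=0, q2=0, q3=0, q4=1} (q5) contributes 0 new. Total: 4.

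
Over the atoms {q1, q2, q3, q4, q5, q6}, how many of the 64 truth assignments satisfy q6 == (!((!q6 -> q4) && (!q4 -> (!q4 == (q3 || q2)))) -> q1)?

Initial set: {(q6 == (!((!q6 -> q4) && (!q4 -> (!q4 == (q3 || q2)))) -> q1))}.
(q6 == (!((!q6 -> q4) && (!q4 -> (!q4 == (q3 || q2)))) -> q1)): β-rule — branch into q6, (!((!q6 -> q4) && (!q4 -> (!q4 == (q3 || q2)))) -> q1)  //  !q6, !(!((!q6 -> q4) && (!q4 -> (!q4 == (q3 || q2)))) -> q1).
  branch 1 (add q6, (!((!q6 -> q4) && (!q4 -> (!q4 == (q3 || q2)))) -> q1)):
    (!((!q6 -> q4) && (!q4 -> (!q4 == (q3 || q2)))) -> q1): β-rule — branch into !!((!q6 -> q4) && (!q4 -> (!q4 == (q3 || q2))))  //  q1.
      branch 1.1 (add !!((!q6 -> q4) && (!q4 -> (!q4 == (q3 || q2))))):
        !!((!q6 -> q4) && (!q4 -> (!q4 == (q3 || q2)))): α-rule — add (!q6 -> q4), (!q4 -> (!q4 == (q3 || q2))).
        (!q6 -> q4): β-rule — branch into !!q6  //  q4.
          branch 1.1.1 (add !!q6):
            (!q4 -> (!q4 == (q3 || q2))): β-rule — branch into !!q4  //  (!q4 == (q3 || q2)).
              branch 1.1.1.1 (add !!q4):
                ○ open, literals {q4=1, q6=1}.
              branch 1.1.1.2 (add (!q4 == (q3 || q2))):
                (!q4 == (q3 || q2)): β-rule — branch into !q4, (q3 || q2)  //  !!q4, !(q3 || q2).
                  branch 1.1.1.2.1 (add !q4, (q3 || q2)):
                    (q3 || q2): β-rule — branch into q3  //  q2.
                      branch 1.1.1.2.1.1 (add q3):
                        ○ open, literals {q3=1, q4=0, q6=1}.
                      branch 1.1.1.2.1.2 (add q2):
                        ○ open, literals {q2=1, q4=0, q6=1}.
                  branch 1.1.1.2.2 (add !!q4, !(q3 || q2)):
                    !(q3 || q2): α-rule — add !q3, !q2.
                    ○ open, literals {q2=0, q3=0, q4=1, q6=1}.
          branch 1.1.2 (add q4):
            (!q4 -> (!q4 == (q3 || q2))): β-rule — branch into !!q4  //  (!q4 == (q3 || q2)).
              branch 1.1.2.1 (add !!q4):
                ○ open, literals {q4=1, q6=1}.
              branch 1.1.2.2 (add (!q4 == (q3 || q2))):
                (!q4 == (q3 || q2)): β-rule — branch into !q4, (q3 || q2)  //  !!q4, !(q3 || q2).
                  branch 1.1.2.2.1 (add !q4, (q3 || q2)):
                    × closes — contains both q4 and !q4.
                  branch 1.1.2.2.2 (add !!q4, !(q3 || q2)):
                    !(q3 || q2): α-rule — add !q3, !q2.
                    ○ open, literals {q2=0, q3=0, q4=1, q6=1}.
      branch 1.2 (add q1):
        ○ open, literals {q1=1, q6=1}.
  branch 2 (add !q6, !(!((!q6 -> q4) && (!q4 -> (!q4 == (q3 || q2)))) -> q1)):
    !(!((!q6 -> q4) && (!q4 -> (!q4 == (q3 || q2)))) -> q1): α-rule — add !((!q6 -> q4) && (!q4 -> (!q4 == (q3 || q2)))), !q1.
    !((!q6 -> q4) && (!q4 -> (!q4 == (q3 || q2)))): β-rule — branch into !(!q6 -> q4)  //  !(!q4 -> (!q4 == (q3 || q2))).
      branch 2.1 (add !(!q6 -> q4)):
        !(!q6 -> q4): α-rule — add !q6, !q4.
        ○ open, literals {q1=0, q4=0, q6=0}.
      branch 2.2 (add !(!q4 -> (!q4 == (q3 || q2)))):
        !(!q4 -> (!q4 == (q3 || q2))): α-rule — add !q4, !(!q4 == (q3 || q2)).
        !(!q4 == (q3 || q2)): β-rule — branch into !q4, !(q3 || q2)  //  !!q4, (q3 || q2).
          branch 2.2.1 (add !q4, !(q3 || q2)):
            !(q3 || q2): α-rule — add !q3, !q2.
            ○ open, literals {q1=0, q2=0, q3=0, q4=0, q6=0}.
          branch 2.2.2 (add !!q4, (q3 || q2)):
            × closes — contains both q4 and !q4.
2 branches closed, 9 open.
Each open branch fixes some atoms; the unmentioned ones are free. Counting distinct full assignments: branch {q4=1, q6=1} (q1, q2, q3, q5) contributes 16 new; branch {q3=1, q4=0, q6=1} (q1, q2, q5) contributes 8 new; branch {q2=1, q4=0, q6=1} (q1, q3, q5) contributes 4 new; branch {q2=0, q3=0, q4=1, q6=1} (q1, q5) contributes 0 new; branch {q4=1, q6=1} (q1, q2, q3, q5) contributes 0 new; branch {q2=0, q3=0, q4=1, q6=1} (q1, q5) contributes 0 new; branch {q1=1, q6=1} (q2, q3, q4, q5) contributes 2 new; branch {q1=0, q4=0, q6=0} (q2, q3, q5) contributes 8 new; branch {q1=0, q2=0, q3=0, q4=0, q6=0} (q5) contributes 0 new. Total: 38.

38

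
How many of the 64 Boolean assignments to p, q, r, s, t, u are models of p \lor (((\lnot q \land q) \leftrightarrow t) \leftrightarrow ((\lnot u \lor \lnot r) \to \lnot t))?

Initial set: {(p \lor (((\lnot q \land q) \leftrightarrow t) \leftrightarrow ((\lnot u \lor \lnot r) \to \lnot t)))}.
(p \lor (((\lnot q \land q) \leftrightarrow t) \leftrightarrow ((\lnot u \lor \lnot r) \to \lnot t))): β-rule — branch into p  //  (((\lnot q \land q) \leftrightarrow t) \leftrightarrow ((\lnot u \lor \lnot r) \to \lnot t)).
  branch 1 (add p):
    ○ open, literals {p=T}.
  branch 2 (add (((\lnot q \land q) \leftrightarrow t) \leftrightarrow ((\lnot u \lor \lnot r) \to \lnot t))):
    (((\lnot q \land q) \leftrightarrow t) \leftrightarrow ((\lnot u \lor \lnot r) \to \lnot t)): β-rule — branch into ((\lnot q \land q) \leftrightarrow t), ((\lnot u \lor \lnot r) \to \lnot t)  //  \lnot ((\lnot q \land q) \leftrightarrow t), \lnot ((\lnot u \lor \lnot r) \to \lnot t).
      branch 2.1 (add ((\lnot q \land q) \leftrightarrow t), ((\lnot u \lor \lnot r) \to \lnot t)):
        ((\lnot q \land q) \leftrightarrow t): β-rule — branch into (\lnot q \land q), t  //  \lnot (\lnot q \land q), \lnot t.
          branch 2.1.1 (add (\lnot q \land q), t):
            (\lnot q \land q): α-rule — add \lnot q, q.
            × closes — contains both q and \lnot q.
          branch 2.1.2 (add \lnot (\lnot q \land q), \lnot t):
            ((\lnot u \lor \lnot r) \to \lnot t): β-rule — branch into \lnot (\lnot u \lor \lnot r)  //  \lnot t.
              branch 2.1.2.1 (add \lnot (\lnot u \lor \lnot r)):
                \lnot (\lnot u \lor \lnot r): α-rule — add \lnot \lnot u, \lnot \lnot r.
                \lnot (\lnot q \land q): β-rule — branch into \lnot \lnot q  //  \lnot q.
                  branch 2.1.2.1.1 (add \lnot \lnot q):
                    ○ open, literals {q=T, r=T, t=F, u=T}.
                  branch 2.1.2.1.2 (add \lnot q):
                    ○ open, literals {q=F, r=T, t=F, u=T}.
              branch 2.1.2.2 (add \lnot t):
                \lnot (\lnot q \land q): β-rule — branch into \lnot \lnot q  //  \lnot q.
                  branch 2.1.2.2.1 (add \lnot \lnot q):
                    ○ open, literals {q=T, t=F}.
                  branch 2.1.2.2.2 (add \lnot q):
                    ○ open, literals {q=F, t=F}.
      branch 2.2 (add \lnot ((\lnot q \land q) \leftrightarrow t), \lnot ((\lnot u \lor \lnot r) \to \lnot t)):
        \lnot ((\lnot u \lor \lnot r) \to \lnot t): α-rule — add (\lnot u \lor \lnot r), \lnot \lnot t.
        \lnot ((\lnot q \land q) \leftrightarrow t): β-rule — branch into (\lnot q \land q), \lnot t  //  \lnot (\lnot q \land q), t.
          branch 2.2.1 (add (\lnot q \land q), \lnot t):
            × closes — contains both t and \lnot t.
          branch 2.2.2 (add \lnot (\lnot q \land q), t):
            (\lnot u \lor \lnot r): β-rule — branch into \lnot u  //  \lnot r.
              branch 2.2.2.1 (add \lnot u):
                \lnot (\lnot q \land q): β-rule — branch into \lnot \lnot q  //  \lnot q.
                  branch 2.2.2.1.1 (add \lnot \lnot q):
                    ○ open, literals {q=T, t=T, u=F}.
                  branch 2.2.2.1.2 (add \lnot q):
                    ○ open, literals {q=F, t=T, u=F}.
              branch 2.2.2.2 (add \lnot r):
                \lnot (\lnot q \land q): β-rule — branch into \lnot \lnot q  //  \lnot q.
                  branch 2.2.2.2.1 (add \lnot \lnot q):
                    ○ open, literals {q=T, r=F, t=T}.
                  branch 2.2.2.2.2 (add \lnot q):
                    ○ open, literals {q=F, r=F, t=T}.
2 branches closed, 9 open.
Each open branch fixes some atoms; the unmentioned ones are free. Counting distinct full assignments: branch {p=T} (q, r, s, t, u) contributes 32 new; branch {q=T, r=T, t=F, u=T} (p, s) contributes 2 new; branch {q=F, r=T, t=F, u=T} (p, s) contributes 2 new; branch {q=T, t=F} (p, r, s, u) contributes 6 new; branch {q=F, t=F} (p, r, s, u) contributes 6 new; branch {q=T, t=T, u=F} (p, r, s) contributes 4 new; branch {q=F, t=T, u=F} (p, r, s) contributes 4 new; branch {q=T, r=F, t=T} (p, s, u) contributes 2 new; branch {q=F, r=F, t=T} (p, s, u) contributes 2 new. Total: 60.

60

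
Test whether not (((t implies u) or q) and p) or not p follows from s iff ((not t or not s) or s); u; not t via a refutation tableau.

No

Initial set: {T (s iff ((not t or not s) or s)); T u; T not t; F (not (((t implies u) or q) and p) or not p)}.
F (not (((t implies u) or q) and p) or not p): α-rule — add F not (((t implies u) or q) and p), F not p.
F not (((t implies u) or q) and p): α-rule — add T ((t implies u) or q), T p.
T (s iff ((not t or not s) or s)): β-rule — branch into T s, T ((not t or not s) or s)  //  F s, F ((not t or not s) or s).
  branch 1 (add T s, T ((not t or not s) or s)):
    T ((t implies u) or q): β-rule — branch into T (t implies u)  //  T q.
      branch 1.1 (add T (t implies u)):
        T ((not t or not s) or s): β-rule — branch into T (not t or not s)  //  T s.
          branch 1.1.1 (add T (not t or not s)):
            T (t implies u): β-rule — branch into F t  //  T u.
              branch 1.1.1.1 (add F t):
                T (not t or not s): β-rule — branch into T not t  //  T not s.
                  branch 1.1.1.1.1 (add T not t):
                    ○ open, literals {p=1, s=1, t=0, u=1}.
                  branch 1.1.1.1.2 (add T not s):
                    × closes — contains both s and not s.
              branch 1.1.1.2 (add T u):
                T (not t or not s): β-rule — branch into T not t  //  T not s.
                  branch 1.1.1.2.1 (add T not t):
                    ○ open, literals {p=1, s=1, t=0, u=1}.
                  branch 1.1.1.2.2 (add T not s):
                    × closes — contains both s and not s.
          branch 1.1.2 (add T s):
            T (t implies u): β-rule — branch into F t  //  T u.
              branch 1.1.2.1 (add F t):
                ○ open, literals {p=1, s=1, t=0, u=1}.
              branch 1.1.2.2 (add T u):
                ○ open, literals {p=1, s=1, t=0, u=1}.
      branch 1.2 (add T q):
        T ((not t or not s) or s): β-rule — branch into T (not t or not s)  //  T s.
          branch 1.2.1 (add T (not t or not s)):
            T (not t or not s): β-rule — branch into T not t  //  T not s.
              branch 1.2.1.1 (add T not t):
                ○ open, literals {p=1, q=1, s=1, t=0, u=1}.
              branch 1.2.1.2 (add T not s):
                × closes — contains both s and not s.
          branch 1.2.2 (add T s):
            ○ open, literals {p=1, q=1, s=1, t=0, u=1}.
  branch 2 (add F s, F ((not t or not s) or s)):
    F ((not t or not s) or s): α-rule — add F (not t or not s), F s.
    F (not t or not s): α-rule — add F not t, F not s.
    × closes — contains both t and not t.
4 branches closed, 6 open.
An open branch gives a countermodel: p=1, s=1, t=0, u=1 (unmentioned atoms arbitrary); the premises hold there but the conclusion fails.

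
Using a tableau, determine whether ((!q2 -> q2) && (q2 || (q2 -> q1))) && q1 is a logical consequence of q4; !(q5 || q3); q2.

No

Initial set: {T q4; T !(q5 || q3); T q2; F (((!q2 -> q2) && (q2 || (q2 -> q1))) && q1)}.
T !(q5 || q3): α-rule — add F q5, F q3.
F (((!q2 -> q2) && (q2 || (q2 -> q1))) && q1): β-rule — branch into F ((!q2 -> q2) && (q2 || (q2 -> q1)))  //  F q1.
  branch 1 (add F ((!q2 -> q2) && (q2 || (q2 -> q1)))):
    F ((!q2 -> q2) && (q2 || (q2 -> q1))): β-rule — branch into F (!q2 -> q2)  //  F (q2 || (q2 -> q1)).
      branch 1.1 (add F (!q2 -> q2)):
        F (!q2 -> q2): α-rule — add T !q2, F q2.
        × closes — contains both q2 and !q2.
      branch 1.2 (add F (q2 || (q2 -> q1))):
        F (q2 || (q2 -> q1)): α-rule — add F q2, F (q2 -> q1).
        × closes — contains both q2 and !q2.
  branch 2 (add F q1):
    ○ open, literals {q1=0, q2=1, q3=0, q4=1, q5=0}.
2 branches closed, 1 open.
An open branch gives a countermodel: q1=0, q2=1, q3=0, q4=1, q5=0 (unmentioned atoms arbitrary); the premises hold there but the conclusion fails.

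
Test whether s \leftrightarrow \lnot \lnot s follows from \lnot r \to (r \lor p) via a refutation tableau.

Initial set: {(\lnot r \to (r \lor p)); \lnot (s \leftrightarrow \lnot \lnot s)}.
(\lnot r \to (r \lor p)): β-rule — branch into \lnot \lnot r  //  (r \lor p).
  branch 1 (add \lnot \lnot r):
    \lnot (s \leftrightarrow \lnot \lnot s): β-rule — branch into s, \lnot \lnot \lnot s  //  \lnot s, \lnot \lnot s.
      branch 1.1 (add s, \lnot \lnot \lnot s):
        \lnot \lnot \lnot s: drop double negation, giving \lnot s.
        × closes — contains both s and \lnot s.
      branch 1.2 (add \lnot s, \lnot \lnot s):
        \lnot \lnot s: drop double negation, giving s.
        × closes — contains both s and \lnot s.
  branch 2 (add (r \lor p)):
    \lnot (s \leftrightarrow \lnot \lnot s): β-rule — branch into s, \lnot \lnot \lnot s  //  \lnot s, \lnot \lnot s.
      branch 2.1 (add s, \lnot \lnot \lnot s):
        \lnot \lnot \lnot s: drop double negation, giving \lnot s.
        × closes — contains both s and \lnot s.
      branch 2.2 (add \lnot s, \lnot \lnot s):
        \lnot \lnot s: drop double negation, giving s.
        × closes — contains both s and \lnot s.
All 4 branches close.
Every branch closed, so the premises entail the conclusion.

Yes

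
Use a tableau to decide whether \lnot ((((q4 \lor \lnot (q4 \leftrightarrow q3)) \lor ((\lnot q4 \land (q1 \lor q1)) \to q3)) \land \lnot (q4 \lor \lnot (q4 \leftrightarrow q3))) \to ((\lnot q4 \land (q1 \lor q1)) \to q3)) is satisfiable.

Unsatisfiable

Initial set: {\lnot ((((q4 \lor \lnot (q4 \leftrightarrow q3)) \lor ((\lnot q4 \land (q1 \lor q1)) \to q3)) \land \lnot (q4 \lor \lnot (q4 \leftrightarrow q3))) \to ((\lnot q4 \land (q1 \lor q1)) \to q3))}.
\lnot ((((q4 \lor \lnot (q4 \leftrightarrow q3)) \lor ((\lnot q4 \land (q1 \lor q1)) \to q3)) \land \lnot (q4 \lor \lnot (q4 \leftrightarrow q3))) \to ((\lnot q4 \land (q1 \lor q1)) \to q3)): α-rule — add (((q4 \lor \lnot (q4 \leftrightarrow q3)) \lor ((\lnot q4 \land (q1 \lor q1)) \to q3)) \land \lnot (q4 \lor \lnot (q4 \leftrightarrow q3))), \lnot ((\lnot q4 \land (q1 \lor q1)) \to q3).
(((q4 \lor \lnot (q4 \leftrightarrow q3)) \lor ((\lnot q4 \land (q1 \lor q1)) \to q3)) \land \lnot (q4 \lor \lnot (q4 \leftrightarrow q3))): α-rule — add ((q4 \lor \lnot (q4 \leftrightarrow q3)) \lor ((\lnot q4 \land (q1 \lor q1)) \to q3)), \lnot (q4 \lor \lnot (q4 \leftrightarrow q3)).
\lnot ((\lnot q4 \land (q1 \lor q1)) \to q3): α-rule — add (\lnot q4 \land (q1 \lor q1)), \lnot q3.
\lnot (q4 \lor \lnot (q4 \leftrightarrow q3)): α-rule — add \lnot q4, \lnot \lnot (q4 \leftrightarrow q3).
(\lnot q4 \land (q1 \lor q1)): α-rule — add \lnot q4, (q1 \lor q1).
((q4 \lor \lnot (q4 \leftrightarrow q3)) \lor ((\lnot q4 \land (q1 \lor q1)) \to q3)): β-rule — branch into (q4 \lor \lnot (q4 \leftrightarrow q3))  //  ((\lnot q4 \land (q1 \lor q1)) \to q3).
  branch 1 (add (q4 \lor \lnot (q4 \leftrightarrow q3))):
    \lnot \lnot (q4 \leftrightarrow q3): β-rule — branch into q4, q3  //  \lnot q4, \lnot q3.
      branch 1.1 (add q4, q3):
        × closes — contains both q4 and \lnot q4.
      branch 1.2 (add \lnot q4, \lnot q3):
        (q1 \lor q1): β-rule — branch into q1  //  q1.
          branch 1.2.1 (add q1):
            (q4 \lor \lnot (q4 \leftrightarrow q3)): β-rule — branch into q4  //  \lnot (q4 \leftrightarrow q3).
              branch 1.2.1.1 (add q4):
                × closes — contains both q4 and \lnot q4.
              branch 1.2.1.2 (add \lnot (q4 \leftrightarrow q3)):
                \lnot (q4 \leftrightarrow q3): β-rule — branch into q4, \lnot q3  //  \lnot q4, q3.
                  branch 1.2.1.2.1 (add q4, \lnot q3):
                    × closes — contains both q4 and \lnot q4.
                  branch 1.2.1.2.2 (add \lnot q4, q3):
                    × closes — contains both q3 and \lnot q3.
          branch 1.2.2 (add q1):
            (q4 \lor \lnot (q4 \leftrightarrow q3)): β-rule — branch into q4  //  \lnot (q4 \leftrightarrow q3).
              branch 1.2.2.1 (add q4):
                × closes — contains both q4 and \lnot q4.
              branch 1.2.2.2 (add \lnot (q4 \leftrightarrow q3)):
                \lnot (q4 \leftrightarrow q3): β-rule — branch into q4, \lnot q3  //  \lnot q4, q3.
                  branch 1.2.2.2.1 (add q4, \lnot q3):
                    × closes — contains both q4 and \lnot q4.
                  branch 1.2.2.2.2 (add \lnot q4, q3):
                    × closes — contains both q3 and \lnot q3.
  branch 2 (add ((\lnot q4 \land (q1 \lor q1)) \to q3)):
    \lnot \lnot (q4 \leftrightarrow q3): β-rule — branch into q4, q3  //  \lnot q4, \lnot q3.
      branch 2.1 (add q4, q3):
        × closes — contains both q4 and \lnot q4.
      branch 2.2 (add \lnot q4, \lnot q3):
        (q1 \lor q1): β-rule — branch into q1  //  q1.
          branch 2.2.1 (add q1):
            ((\lnot q4 \land (q1 \lor q1)) \to q3): β-rule — branch into \lnot (\lnot q4 \land (q1 \lor q1))  //  q3.
              branch 2.2.1.1 (add \lnot (\lnot q4 \land (q1 \lor q1))):
                \lnot (\lnot q4 \land (q1 \lor q1)): β-rule — branch into \lnot \lnot q4  //  \lnot (q1 \lor q1).
                  branch 2.2.1.1.1 (add \lnot \lnot q4):
                    × closes — contains both q4 and \lnot q4.
                  branch 2.2.1.1.2 (add \lnot (q1 \lor q1)):
                    \lnot (q1 \lor q1): α-rule — add \lnot q1, \lnot q1.
                    × closes — contains both q1 and \lnot q1.
              branch 2.2.1.2 (add q3):
                × closes — contains both q3 and \lnot q3.
          branch 2.2.2 (add q1):
            ((\lnot q4 \land (q1 \lor q1)) \to q3): β-rule — branch into \lnot (\lnot q4 \land (q1 \lor q1))  //  q3.
              branch 2.2.2.1 (add \lnot (\lnot q4 \land (q1 \lor q1))):
                \lnot (\lnot q4 \land (q1 \lor q1)): β-rule — branch into \lnot \lnot q4  //  \lnot (q1 \lor q1).
                  branch 2.2.2.1.1 (add \lnot \lnot q4):
                    × closes — contains both q4 and \lnot q4.
                  branch 2.2.2.1.2 (add \lnot (q1 \lor q1)):
                    \lnot (q1 \lor q1): α-rule — add \lnot q1, \lnot q1.
                    × closes — contains both q1 and \lnot q1.
              branch 2.2.2.2 (add q3):
                × closes — contains both q3 and \lnot q3.
All 14 branches close.
Every branch closed; the formula is unsatisfiable.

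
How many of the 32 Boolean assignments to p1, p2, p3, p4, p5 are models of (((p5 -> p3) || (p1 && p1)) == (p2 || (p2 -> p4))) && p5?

12

Initial set: {T ((((p5 -> p3) || (p1 && p1)) == (p2 || (p2 -> p4))) && p5)}.
T ((((p5 -> p3) || (p1 && p1)) == (p2 || (p2 -> p4))) && p5): α-rule — add T (((p5 -> p3) || (p1 && p1)) == (p2 || (p2 -> p4))), T p5.
T (((p5 -> p3) || (p1 && p1)) == (p2 || (p2 -> p4))): β-rule — branch into T ((p5 -> p3) || (p1 && p1)), T (p2 || (p2 -> p4))  //  F ((p5 -> p3) || (p1 && p1)), F (p2 || (p2 -> p4)).
  branch 1 (add T ((p5 -> p3) || (p1 && p1)), T (p2 || (p2 -> p4))):
    T ((p5 -> p3) || (p1 && p1)): β-rule — branch into T (p5 -> p3)  //  T (p1 && p1).
      branch 1.1 (add T (p5 -> p3)):
        T (p2 || (p2 -> p4)): β-rule — branch into T p2  //  T (p2 -> p4).
          branch 1.1.1 (add T p2):
            T (p5 -> p3): β-rule — branch into F p5  //  T p3.
              branch 1.1.1.1 (add F p5):
                × closes — contains both p5 and !p5.
              branch 1.1.1.2 (add T p3):
                ○ open, literals {p2=1, p3=1, p5=1}.
          branch 1.1.2 (add T (p2 -> p4)):
            T (p5 -> p3): β-rule — branch into F p5  //  T p3.
              branch 1.1.2.1 (add F p5):
                × closes — contains both p5 and !p5.
              branch 1.1.2.2 (add T p3):
                T (p2 -> p4): β-rule — branch into F p2  //  T p4.
                  branch 1.1.2.2.1 (add F p2):
                    ○ open, literals {p2=0, p3=1, p5=1}.
                  branch 1.1.2.2.2 (add T p4):
                    ○ open, literals {p3=1, p4=1, p5=1}.
      branch 1.2 (add T (p1 && p1)):
        T (p1 && p1): α-rule — add T p1, T p1.
        T (p2 || (p2 -> p4)): β-rule — branch into T p2  //  T (p2 -> p4).
          branch 1.2.1 (add T p2):
            ○ open, literals {p1=1, p2=1, p5=1}.
          branch 1.2.2 (add T (p2 -> p4)):
            T (p2 -> p4): β-rule — branch into F p2  //  T p4.
              branch 1.2.2.1 (add F p2):
                ○ open, literals {p1=1, p2=0, p5=1}.
              branch 1.2.2.2 (add T p4):
                ○ open, literals {p1=1, p4=1, p5=1}.
  branch 2 (add F ((p5 -> p3) || (p1 && p1)), F (p2 || (p2 -> p4))):
    F ((p5 -> p3) || (p1 && p1)): α-rule — add F (p5 -> p3), F (p1 && p1).
    F (p2 || (p2 -> p4)): α-rule — add F p2, F (p2 -> p4).
    F (p5 -> p3): α-rule — add T p5, F p3.
    F (p2 -> p4): α-rule — add T p2, F p4.
    × closes — contains both p2 and !p2.
3 branches closed, 6 open.
Each open branch fixes some atoms; the unmentioned ones are free. Counting distinct full assignments: branch {p2=1, p3=1, p5=1} (p1, p4) contributes 4 new; branch {p2=0, p3=1, p5=1} (p1, p4) contributes 4 new; branch {p3=1, p4=1, p5=1} (p1, p2) contributes 0 new; branch {p1=1, p2=1, p5=1} (p3, p4) contributes 2 new; branch {p1=1, p2=0, p5=1} (p3, p4) contributes 2 new; branch {p1=1, p4=1, p5=1} (p2, p3) contributes 0 new. Total: 12.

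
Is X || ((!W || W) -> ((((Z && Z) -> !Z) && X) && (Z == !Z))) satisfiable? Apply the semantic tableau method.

Initial set: {(X || ((!W || W) -> ((((Z && Z) -> !Z) && X) && (Z == !Z))))}.
(X || ((!W || W) -> ((((Z && Z) -> !Z) && X) && (Z == !Z)))): β-rule — branch into X  //  ((!W || W) -> ((((Z && Z) -> !Z) && X) && (Z == !Z))).
  branch 1 (add X):
    ○ open, literals {X=T}.
  branch 2 (add ((!W || W) -> ((((Z && Z) -> !Z) && X) && (Z == !Z)))):
    ((!W || W) -> ((((Z && Z) -> !Z) && X) && (Z == !Z))): β-rule — branch into !(!W || W)  //  ((((Z && Z) -> !Z) && X) && (Z == !Z)).
      branch 2.1 (add !(!W || W)):
        !(!W || W): α-rule — add !!W, !W.
        × closes — contains both W and !W.
      branch 2.2 (add ((((Z && Z) -> !Z) && X) && (Z == !Z))):
        ((((Z && Z) -> !Z) && X) && (Z == !Z)): α-rule — add (((Z && Z) -> !Z) && X), (Z == !Z).
        (((Z && Z) -> !Z) && X): α-rule — add ((Z && Z) -> !Z), X.
        (Z == !Z): β-rule — branch into Z, !Z  //  !Z, !!Z.
          branch 2.2.1 (add Z, !Z):
            × closes — contains both Z and !Z.
          branch 2.2.2 (add !Z, !!Z):
            × closes — contains both Z and !Z.
3 branches closed, 1 open.
An open branch gives a satisfying assignment: X=T.

Satisfiable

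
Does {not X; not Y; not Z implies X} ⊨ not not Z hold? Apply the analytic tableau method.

Yes

Initial set: {not X; not Y; (not Z implies X); not not not Z}.
not not not Z: drop double negation, giving not Z.
(not Z implies X): β-rule — branch into not not Z  //  X.
  branch 1 (add not not Z):
    × closes — contains both Z and not Z.
  branch 2 (add X):
    × closes — contains both X and not X.
All 2 branches close.
Every branch closed, so the premises entail the conclusion.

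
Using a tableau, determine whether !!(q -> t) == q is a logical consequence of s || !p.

No

Initial set: {(s || !p); !(!!(q -> t) == q)}.
(s || !p): β-rule — branch into s  //  !p.
  branch 1 (add s):
    !(!!(q -> t) == q): β-rule — branch into !!(q -> t), !q  //  !!!(q -> t), q.
      branch 1.1 (add !!(q -> t), !q):
        !!(q -> t): drop double negation, giving (q -> t).
        (q -> t): β-rule — branch into !q  //  t.
          branch 1.1.1 (add !q):
            ○ open, literals {q=0, s=1}.
          branch 1.1.2 (add t):
            ○ open, literals {q=0, s=1, t=1}.
      branch 1.2 (add !!!(q -> t), q):
        !!!(q -> t): drop double negation, giving !(q -> t).
        !(q -> t): α-rule — add q, !t.
        ○ open, literals {q=1, s=1, t=0}.
  branch 2 (add !p):
    !(!!(q -> t) == q): β-rule — branch into !!(q -> t), !q  //  !!!(q -> t), q.
      branch 2.1 (add !!(q -> t), !q):
        !!(q -> t): drop double negation, giving (q -> t).
        (q -> t): β-rule — branch into !q  //  t.
          branch 2.1.1 (add !q):
            ○ open, literals {p=0, q=0}.
          branch 2.1.2 (add t):
            ○ open, literals {p=0, q=0, t=1}.
      branch 2.2 (add !!!(q -> t), q):
        !!!(q -> t): drop double negation, giving !(q -> t).
        !(q -> t): α-rule — add q, !t.
        ○ open, literals {p=0, q=1, t=0}.
0 branches closed, 6 open.
An open branch gives a countermodel: q=0, s=1 (unmentioned atoms arbitrary); the premises hold there but the conclusion fails.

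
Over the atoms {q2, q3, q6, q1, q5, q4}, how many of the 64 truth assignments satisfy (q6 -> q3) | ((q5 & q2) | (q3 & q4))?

52

Initial set: {T ((q6 -> q3) | ((q5 & q2) | (q3 & q4)))}.
T ((q6 -> q3) | ((q5 & q2) | (q3 & q4))): β-rule — branch into T (q6 -> q3)  //  T ((q5 & q2) | (q3 & q4)).
  branch 1 (add T (q6 -> q3)):
    T (q6 -> q3): β-rule — branch into F q6  //  T q3.
      branch 1.1 (add F q6):
        ○ open, literals {q6=0}.
      branch 1.2 (add T q3):
        ○ open, literals {q3=1}.
  branch 2 (add T ((q5 & q2) | (q3 & q4))):
    T ((q5 & q2) | (q3 & q4)): β-rule — branch into T (q5 & q2)  //  T (q3 & q4).
      branch 2.1 (add T (q5 & q2)):
        T (q5 & q2): α-rule — add T q5, T q2.
        ○ open, literals {q2=1, q5=1}.
      branch 2.2 (add T (q3 & q4)):
        T (q3 & q4): α-rule — add T q3, T q4.
        ○ open, literals {q3=1, q4=1}.
0 branches closed, 4 open.
Each open branch fixes some atoms; the unmentioned ones are free. Counting distinct full assignments: branch {q6=0} (q2, q3, q1, q5, q4) contributes 32 new; branch {q3=1} (q2, q6, q1, q5, q4) contributes 16 new; branch {q2=1, q5=1} (q3, q6, q1, q4) contributes 4 new; branch {q3=1, q4=1} (q2, q6, q1, q5) contributes 0 new. Total: 52.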